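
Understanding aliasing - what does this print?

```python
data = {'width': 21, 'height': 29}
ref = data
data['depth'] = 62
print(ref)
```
{'width': 21, 'height': 29, 'depth': 62}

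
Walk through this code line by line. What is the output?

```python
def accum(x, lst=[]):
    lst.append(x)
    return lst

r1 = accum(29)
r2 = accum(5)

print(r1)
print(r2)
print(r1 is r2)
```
[29, 5]
[29, 5]
True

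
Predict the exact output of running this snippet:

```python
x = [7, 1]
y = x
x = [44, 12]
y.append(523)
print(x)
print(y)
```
[44, 12]
[7, 1, 523]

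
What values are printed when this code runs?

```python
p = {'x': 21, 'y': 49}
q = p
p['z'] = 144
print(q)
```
{'x': 21, 'y': 49, 'z': 144}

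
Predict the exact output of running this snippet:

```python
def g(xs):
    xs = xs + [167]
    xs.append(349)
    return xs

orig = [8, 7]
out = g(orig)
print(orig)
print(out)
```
[8, 7]
[8, 7, 167, 349]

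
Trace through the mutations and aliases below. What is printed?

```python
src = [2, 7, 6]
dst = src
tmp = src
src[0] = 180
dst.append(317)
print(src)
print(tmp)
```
[180, 7, 6, 317]
[180, 7, 6, 317]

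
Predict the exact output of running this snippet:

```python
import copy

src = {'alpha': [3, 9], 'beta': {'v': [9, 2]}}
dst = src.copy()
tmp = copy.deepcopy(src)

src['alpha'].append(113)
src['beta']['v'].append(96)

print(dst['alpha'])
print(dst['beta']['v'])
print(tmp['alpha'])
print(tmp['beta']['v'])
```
[3, 9, 113]
[9, 2, 96]
[3, 9]
[9, 2]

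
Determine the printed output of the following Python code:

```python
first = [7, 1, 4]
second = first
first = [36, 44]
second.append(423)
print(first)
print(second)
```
[36, 44]
[7, 1, 4, 423]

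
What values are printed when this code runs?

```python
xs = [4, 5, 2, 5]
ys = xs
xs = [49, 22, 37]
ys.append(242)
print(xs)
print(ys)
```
[49, 22, 37]
[4, 5, 2, 5, 242]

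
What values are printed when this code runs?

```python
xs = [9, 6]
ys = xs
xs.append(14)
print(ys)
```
[9, 6, 14]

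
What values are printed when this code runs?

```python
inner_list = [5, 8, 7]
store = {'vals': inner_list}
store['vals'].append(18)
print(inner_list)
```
[5, 8, 7, 18]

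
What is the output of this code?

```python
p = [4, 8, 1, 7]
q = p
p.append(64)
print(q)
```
[4, 8, 1, 7, 64]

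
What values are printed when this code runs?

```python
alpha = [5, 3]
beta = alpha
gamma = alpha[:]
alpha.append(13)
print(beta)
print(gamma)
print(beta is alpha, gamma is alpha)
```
[5, 3, 13]
[5, 3]
True False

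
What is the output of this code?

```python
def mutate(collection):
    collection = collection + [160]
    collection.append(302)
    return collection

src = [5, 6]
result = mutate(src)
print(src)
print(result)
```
[5, 6]
[5, 6, 160, 302]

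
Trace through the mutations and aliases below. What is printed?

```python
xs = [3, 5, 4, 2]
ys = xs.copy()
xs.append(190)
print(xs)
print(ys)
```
[3, 5, 4, 2, 190]
[3, 5, 4, 2]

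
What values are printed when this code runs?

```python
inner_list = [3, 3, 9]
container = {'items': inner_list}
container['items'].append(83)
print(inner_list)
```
[3, 3, 9, 83]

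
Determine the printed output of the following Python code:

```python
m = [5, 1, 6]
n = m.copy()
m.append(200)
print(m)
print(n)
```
[5, 1, 6, 200]
[5, 1, 6]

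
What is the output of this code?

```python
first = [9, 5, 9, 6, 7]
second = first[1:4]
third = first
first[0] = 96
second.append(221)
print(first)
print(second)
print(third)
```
[96, 5, 9, 6, 7]
[5, 9, 6, 221]
[96, 5, 9, 6, 7]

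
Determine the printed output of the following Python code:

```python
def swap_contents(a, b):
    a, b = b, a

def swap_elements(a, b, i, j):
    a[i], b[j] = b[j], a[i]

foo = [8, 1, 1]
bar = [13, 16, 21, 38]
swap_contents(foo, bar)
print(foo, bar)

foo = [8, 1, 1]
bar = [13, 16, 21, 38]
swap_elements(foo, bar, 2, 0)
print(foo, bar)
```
[8, 1, 1] [13, 16, 21, 38]
[8, 1, 13] [1, 16, 21, 38]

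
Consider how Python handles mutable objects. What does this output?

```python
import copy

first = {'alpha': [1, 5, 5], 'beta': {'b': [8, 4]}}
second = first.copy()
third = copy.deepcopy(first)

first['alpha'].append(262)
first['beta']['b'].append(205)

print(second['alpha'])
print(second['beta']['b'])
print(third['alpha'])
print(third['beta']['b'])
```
[1, 5, 5, 262]
[8, 4, 205]
[1, 5, 5]
[8, 4]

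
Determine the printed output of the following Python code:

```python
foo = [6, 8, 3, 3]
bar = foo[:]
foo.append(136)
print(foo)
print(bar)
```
[6, 8, 3, 3, 136]
[6, 8, 3, 3]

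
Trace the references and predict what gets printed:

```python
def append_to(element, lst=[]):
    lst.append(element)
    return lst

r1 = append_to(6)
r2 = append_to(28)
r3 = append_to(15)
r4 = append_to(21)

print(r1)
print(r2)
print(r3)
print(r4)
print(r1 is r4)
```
[6, 28, 15, 21]
[6, 28, 15, 21]
[6, 28, 15, 21]
[6, 28, 15, 21]
True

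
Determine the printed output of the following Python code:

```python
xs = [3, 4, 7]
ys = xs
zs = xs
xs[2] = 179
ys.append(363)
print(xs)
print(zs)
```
[3, 4, 179, 363]
[3, 4, 179, 363]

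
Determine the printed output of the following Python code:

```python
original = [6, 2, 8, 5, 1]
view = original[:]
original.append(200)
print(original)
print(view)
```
[6, 2, 8, 5, 1, 200]
[6, 2, 8, 5, 1]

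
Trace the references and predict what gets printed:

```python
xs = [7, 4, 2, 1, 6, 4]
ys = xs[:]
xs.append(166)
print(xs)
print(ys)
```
[7, 4, 2, 1, 6, 4, 166]
[7, 4, 2, 1, 6, 4]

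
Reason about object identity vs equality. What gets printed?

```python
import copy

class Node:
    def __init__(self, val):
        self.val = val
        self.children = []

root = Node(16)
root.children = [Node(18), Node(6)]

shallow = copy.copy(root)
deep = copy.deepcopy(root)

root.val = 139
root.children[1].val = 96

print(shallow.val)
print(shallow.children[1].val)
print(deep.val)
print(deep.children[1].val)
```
16
96
16
6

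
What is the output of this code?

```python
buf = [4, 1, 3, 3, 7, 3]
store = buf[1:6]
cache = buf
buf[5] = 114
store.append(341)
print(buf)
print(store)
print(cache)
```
[4, 1, 3, 3, 7, 114]
[1, 3, 3, 7, 3, 341]
[4, 1, 3, 3, 7, 114]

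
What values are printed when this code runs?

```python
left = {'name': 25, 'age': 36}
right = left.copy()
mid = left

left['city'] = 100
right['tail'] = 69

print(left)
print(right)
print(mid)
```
{'name': 25, 'age': 36, 'city': 100}
{'name': 25, 'age': 36, 'tail': 69}
{'name': 25, 'age': 36, 'city': 100}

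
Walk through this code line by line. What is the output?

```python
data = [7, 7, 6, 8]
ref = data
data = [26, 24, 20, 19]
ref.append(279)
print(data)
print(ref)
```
[26, 24, 20, 19]
[7, 7, 6, 8, 279]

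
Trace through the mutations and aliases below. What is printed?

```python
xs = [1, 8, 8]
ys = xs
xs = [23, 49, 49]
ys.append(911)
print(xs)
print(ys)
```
[23, 49, 49]
[1, 8, 8, 911]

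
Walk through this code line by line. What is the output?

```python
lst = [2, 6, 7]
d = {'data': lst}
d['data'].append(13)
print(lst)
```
[2, 6, 7, 13]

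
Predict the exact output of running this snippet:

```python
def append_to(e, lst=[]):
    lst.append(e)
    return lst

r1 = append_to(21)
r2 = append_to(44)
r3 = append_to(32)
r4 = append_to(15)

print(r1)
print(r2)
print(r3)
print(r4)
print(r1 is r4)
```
[21, 44, 32, 15]
[21, 44, 32, 15]
[21, 44, 32, 15]
[21, 44, 32, 15]
True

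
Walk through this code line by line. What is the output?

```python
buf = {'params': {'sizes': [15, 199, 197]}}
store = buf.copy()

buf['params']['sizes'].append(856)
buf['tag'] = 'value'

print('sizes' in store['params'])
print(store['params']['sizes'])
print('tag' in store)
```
True
[15, 199, 197, 856]
False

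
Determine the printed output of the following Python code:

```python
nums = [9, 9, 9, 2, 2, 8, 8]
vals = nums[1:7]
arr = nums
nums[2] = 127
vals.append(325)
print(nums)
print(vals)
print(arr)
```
[9, 9, 127, 2, 2, 8, 8]
[9, 9, 2, 2, 8, 8, 325]
[9, 9, 127, 2, 2, 8, 8]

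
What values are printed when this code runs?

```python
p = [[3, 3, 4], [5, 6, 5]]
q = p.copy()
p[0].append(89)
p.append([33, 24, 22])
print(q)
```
[[3, 3, 4, 89], [5, 6, 5]]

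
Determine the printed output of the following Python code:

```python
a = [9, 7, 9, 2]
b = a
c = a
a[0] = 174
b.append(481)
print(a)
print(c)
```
[174, 7, 9, 2, 481]
[174, 7, 9, 2, 481]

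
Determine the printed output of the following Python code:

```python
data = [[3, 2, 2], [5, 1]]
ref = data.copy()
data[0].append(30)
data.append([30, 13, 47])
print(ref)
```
[[3, 2, 2, 30], [5, 1]]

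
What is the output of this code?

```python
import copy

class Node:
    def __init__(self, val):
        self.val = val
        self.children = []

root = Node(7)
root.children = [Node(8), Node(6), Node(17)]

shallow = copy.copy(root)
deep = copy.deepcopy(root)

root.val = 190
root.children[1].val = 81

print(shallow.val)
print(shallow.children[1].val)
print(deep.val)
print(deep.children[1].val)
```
7
81
7
6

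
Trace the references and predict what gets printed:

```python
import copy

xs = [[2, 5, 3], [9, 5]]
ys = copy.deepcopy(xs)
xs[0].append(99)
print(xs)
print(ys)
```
[[2, 5, 3, 99], [9, 5]]
[[2, 5, 3], [9, 5]]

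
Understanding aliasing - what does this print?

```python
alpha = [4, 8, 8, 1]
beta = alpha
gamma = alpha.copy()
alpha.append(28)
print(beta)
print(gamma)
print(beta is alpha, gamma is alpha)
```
[4, 8, 8, 1, 28]
[4, 8, 8, 1]
True False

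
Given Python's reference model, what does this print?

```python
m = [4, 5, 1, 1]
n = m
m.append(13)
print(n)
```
[4, 5, 1, 1, 13]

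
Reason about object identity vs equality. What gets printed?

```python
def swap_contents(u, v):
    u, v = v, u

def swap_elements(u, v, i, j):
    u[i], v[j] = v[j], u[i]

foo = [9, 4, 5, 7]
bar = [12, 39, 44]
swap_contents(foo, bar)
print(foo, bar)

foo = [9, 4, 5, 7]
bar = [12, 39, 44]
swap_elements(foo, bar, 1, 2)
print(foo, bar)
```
[9, 4, 5, 7] [12, 39, 44]
[9, 44, 5, 7] [12, 39, 4]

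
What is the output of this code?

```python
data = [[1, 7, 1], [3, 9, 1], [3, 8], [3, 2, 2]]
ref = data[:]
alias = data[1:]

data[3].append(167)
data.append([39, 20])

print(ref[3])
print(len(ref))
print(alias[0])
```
[3, 2, 2, 167]
4
[3, 9, 1]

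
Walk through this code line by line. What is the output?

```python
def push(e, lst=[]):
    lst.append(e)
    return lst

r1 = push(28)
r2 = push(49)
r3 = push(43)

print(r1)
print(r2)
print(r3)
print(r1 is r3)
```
[28, 49, 43]
[28, 49, 43]
[28, 49, 43]
True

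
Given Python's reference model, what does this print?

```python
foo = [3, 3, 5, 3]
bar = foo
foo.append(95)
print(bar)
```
[3, 3, 5, 3, 95]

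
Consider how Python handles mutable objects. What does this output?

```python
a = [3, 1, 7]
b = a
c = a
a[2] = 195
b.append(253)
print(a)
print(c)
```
[3, 1, 195, 253]
[3, 1, 195, 253]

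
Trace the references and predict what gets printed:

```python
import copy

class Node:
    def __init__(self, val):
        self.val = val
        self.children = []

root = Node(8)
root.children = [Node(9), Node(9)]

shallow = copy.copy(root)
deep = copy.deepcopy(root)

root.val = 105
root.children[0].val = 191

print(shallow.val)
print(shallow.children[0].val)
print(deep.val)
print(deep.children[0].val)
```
8
191
8
9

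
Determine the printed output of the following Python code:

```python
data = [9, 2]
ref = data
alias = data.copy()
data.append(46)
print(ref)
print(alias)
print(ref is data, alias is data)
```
[9, 2, 46]
[9, 2]
True False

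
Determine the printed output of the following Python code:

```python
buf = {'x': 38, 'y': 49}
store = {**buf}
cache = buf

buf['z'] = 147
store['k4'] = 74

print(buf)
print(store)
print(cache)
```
{'x': 38, 'y': 49, 'z': 147}
{'x': 38, 'y': 49, 'k4': 74}
{'x': 38, 'y': 49, 'z': 147}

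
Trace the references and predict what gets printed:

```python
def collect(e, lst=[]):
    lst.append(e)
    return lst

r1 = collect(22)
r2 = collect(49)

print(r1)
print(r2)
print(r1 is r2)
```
[22, 49]
[22, 49]
True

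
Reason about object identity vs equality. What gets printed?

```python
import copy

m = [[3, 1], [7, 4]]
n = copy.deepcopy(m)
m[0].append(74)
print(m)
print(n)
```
[[3, 1, 74], [7, 4]]
[[3, 1], [7, 4]]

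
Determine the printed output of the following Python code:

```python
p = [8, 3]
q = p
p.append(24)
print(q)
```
[8, 3, 24]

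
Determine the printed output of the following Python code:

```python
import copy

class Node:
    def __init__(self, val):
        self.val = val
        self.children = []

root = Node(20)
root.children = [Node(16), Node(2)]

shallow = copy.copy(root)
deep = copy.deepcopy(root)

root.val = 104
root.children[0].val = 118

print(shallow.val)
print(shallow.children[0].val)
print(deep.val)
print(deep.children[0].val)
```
20
118
20
16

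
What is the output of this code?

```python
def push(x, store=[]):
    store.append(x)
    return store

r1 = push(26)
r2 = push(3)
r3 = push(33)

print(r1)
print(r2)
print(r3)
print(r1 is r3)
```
[26, 3, 33]
[26, 3, 33]
[26, 3, 33]
True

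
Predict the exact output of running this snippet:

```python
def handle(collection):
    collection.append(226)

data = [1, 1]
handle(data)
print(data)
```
[1, 1, 226]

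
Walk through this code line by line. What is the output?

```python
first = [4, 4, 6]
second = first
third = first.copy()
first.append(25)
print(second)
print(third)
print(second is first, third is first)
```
[4, 4, 6, 25]
[4, 4, 6]
True False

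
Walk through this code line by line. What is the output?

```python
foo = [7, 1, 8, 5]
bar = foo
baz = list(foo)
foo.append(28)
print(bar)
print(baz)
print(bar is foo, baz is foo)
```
[7, 1, 8, 5, 28]
[7, 1, 8, 5]
True False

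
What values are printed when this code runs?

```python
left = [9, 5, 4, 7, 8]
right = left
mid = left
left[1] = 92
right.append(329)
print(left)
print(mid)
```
[9, 92, 4, 7, 8, 329]
[9, 92, 4, 7, 8, 329]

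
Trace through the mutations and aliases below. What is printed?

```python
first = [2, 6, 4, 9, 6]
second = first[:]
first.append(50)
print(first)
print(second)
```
[2, 6, 4, 9, 6, 50]
[2, 6, 4, 9, 6]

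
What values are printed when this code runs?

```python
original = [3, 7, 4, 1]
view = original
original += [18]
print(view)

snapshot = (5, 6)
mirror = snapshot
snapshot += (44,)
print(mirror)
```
[3, 7, 4, 1, 18]
(5, 6)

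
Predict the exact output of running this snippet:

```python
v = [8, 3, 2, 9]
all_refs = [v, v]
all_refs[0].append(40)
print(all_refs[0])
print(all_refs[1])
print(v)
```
[8, 3, 2, 9, 40]
[8, 3, 2, 9, 40]
[8, 3, 2, 9, 40]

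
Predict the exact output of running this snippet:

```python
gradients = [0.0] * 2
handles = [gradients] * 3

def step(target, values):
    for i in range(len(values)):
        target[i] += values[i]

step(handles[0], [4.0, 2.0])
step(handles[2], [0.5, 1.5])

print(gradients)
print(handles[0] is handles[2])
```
[4.5, 3.5]
True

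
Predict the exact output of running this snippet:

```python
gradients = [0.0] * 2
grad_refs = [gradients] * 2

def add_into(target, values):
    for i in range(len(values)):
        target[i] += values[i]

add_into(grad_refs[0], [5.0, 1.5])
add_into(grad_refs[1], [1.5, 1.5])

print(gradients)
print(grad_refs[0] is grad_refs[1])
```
[6.5, 3.0]
True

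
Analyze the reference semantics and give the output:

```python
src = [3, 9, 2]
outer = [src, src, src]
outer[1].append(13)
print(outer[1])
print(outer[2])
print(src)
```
[3, 9, 2, 13]
[3, 9, 2, 13]
[3, 9, 2, 13]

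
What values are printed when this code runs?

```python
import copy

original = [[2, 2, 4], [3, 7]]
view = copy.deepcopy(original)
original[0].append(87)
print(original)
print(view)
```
[[2, 2, 4, 87], [3, 7]]
[[2, 2, 4], [3, 7]]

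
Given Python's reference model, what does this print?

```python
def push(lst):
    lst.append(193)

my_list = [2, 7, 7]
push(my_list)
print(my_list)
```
[2, 7, 7, 193]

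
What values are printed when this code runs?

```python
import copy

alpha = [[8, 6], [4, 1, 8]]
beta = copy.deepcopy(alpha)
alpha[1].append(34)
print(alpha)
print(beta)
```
[[8, 6], [4, 1, 8, 34]]
[[8, 6], [4, 1, 8]]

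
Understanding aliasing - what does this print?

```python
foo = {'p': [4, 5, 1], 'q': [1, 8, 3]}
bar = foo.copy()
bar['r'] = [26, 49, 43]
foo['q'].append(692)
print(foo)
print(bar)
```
{'p': [4, 5, 1], 'q': [1, 8, 3, 692]}
{'p': [4, 5, 1], 'q': [1, 8, 3, 692], 'r': [26, 49, 43]}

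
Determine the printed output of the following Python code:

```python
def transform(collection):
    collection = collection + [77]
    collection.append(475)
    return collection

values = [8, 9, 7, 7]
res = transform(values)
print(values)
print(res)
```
[8, 9, 7, 7]
[8, 9, 7, 7, 77, 475]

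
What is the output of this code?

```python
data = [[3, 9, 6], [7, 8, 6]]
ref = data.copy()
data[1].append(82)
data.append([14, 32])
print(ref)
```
[[3, 9, 6], [7, 8, 6, 82]]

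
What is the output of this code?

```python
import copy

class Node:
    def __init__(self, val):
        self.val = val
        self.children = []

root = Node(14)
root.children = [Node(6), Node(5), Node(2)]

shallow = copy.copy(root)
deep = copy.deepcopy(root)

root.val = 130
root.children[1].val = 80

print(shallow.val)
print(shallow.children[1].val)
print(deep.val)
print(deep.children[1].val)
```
14
80
14
5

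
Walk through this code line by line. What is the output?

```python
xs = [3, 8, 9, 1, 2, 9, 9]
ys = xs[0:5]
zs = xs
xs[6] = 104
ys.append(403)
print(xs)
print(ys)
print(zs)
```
[3, 8, 9, 1, 2, 9, 104]
[3, 8, 9, 1, 2, 403]
[3, 8, 9, 1, 2, 9, 104]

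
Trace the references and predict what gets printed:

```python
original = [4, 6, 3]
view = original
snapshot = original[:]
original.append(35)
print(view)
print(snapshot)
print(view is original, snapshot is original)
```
[4, 6, 3, 35]
[4, 6, 3]
True False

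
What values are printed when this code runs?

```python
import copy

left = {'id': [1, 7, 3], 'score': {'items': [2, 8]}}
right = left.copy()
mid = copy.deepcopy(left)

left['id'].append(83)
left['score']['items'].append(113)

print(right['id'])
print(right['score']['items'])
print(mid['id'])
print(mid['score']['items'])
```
[1, 7, 3, 83]
[2, 8, 113]
[1, 7, 3]
[2, 8]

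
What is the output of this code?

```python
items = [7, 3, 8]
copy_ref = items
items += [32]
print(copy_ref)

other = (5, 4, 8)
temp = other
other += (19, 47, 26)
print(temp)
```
[7, 3, 8, 32]
(5, 4, 8)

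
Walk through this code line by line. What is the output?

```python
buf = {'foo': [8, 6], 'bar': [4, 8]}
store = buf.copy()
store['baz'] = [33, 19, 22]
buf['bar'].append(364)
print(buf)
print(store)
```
{'foo': [8, 6], 'bar': [4, 8, 364]}
{'foo': [8, 6], 'bar': [4, 8, 364], 'baz': [33, 19, 22]}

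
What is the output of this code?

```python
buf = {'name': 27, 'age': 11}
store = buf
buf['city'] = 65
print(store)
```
{'name': 27, 'age': 11, 'city': 65}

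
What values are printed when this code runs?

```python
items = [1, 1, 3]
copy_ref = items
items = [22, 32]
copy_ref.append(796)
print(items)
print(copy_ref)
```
[22, 32]
[1, 1, 3, 796]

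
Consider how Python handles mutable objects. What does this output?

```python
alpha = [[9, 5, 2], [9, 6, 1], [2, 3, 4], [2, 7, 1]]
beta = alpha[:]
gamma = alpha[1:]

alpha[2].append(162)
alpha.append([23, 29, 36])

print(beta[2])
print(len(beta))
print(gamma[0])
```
[2, 3, 4, 162]
4
[9, 6, 1]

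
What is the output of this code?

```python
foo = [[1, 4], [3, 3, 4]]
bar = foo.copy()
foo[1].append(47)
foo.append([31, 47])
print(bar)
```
[[1, 4], [3, 3, 4, 47]]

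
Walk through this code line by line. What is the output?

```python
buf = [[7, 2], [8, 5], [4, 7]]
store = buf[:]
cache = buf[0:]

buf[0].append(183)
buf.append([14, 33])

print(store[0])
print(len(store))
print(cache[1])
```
[7, 2, 183]
3
[8, 5]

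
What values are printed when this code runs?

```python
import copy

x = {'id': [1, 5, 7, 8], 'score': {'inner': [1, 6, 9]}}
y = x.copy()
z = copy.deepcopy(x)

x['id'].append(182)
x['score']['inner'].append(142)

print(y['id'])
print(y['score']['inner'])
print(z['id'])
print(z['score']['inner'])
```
[1, 5, 7, 8, 182]
[1, 6, 9, 142]
[1, 5, 7, 8]
[1, 6, 9]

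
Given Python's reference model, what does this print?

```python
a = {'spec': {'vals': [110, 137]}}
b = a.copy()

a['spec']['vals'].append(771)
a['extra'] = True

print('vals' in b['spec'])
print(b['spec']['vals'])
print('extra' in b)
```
True
[110, 137, 771]
False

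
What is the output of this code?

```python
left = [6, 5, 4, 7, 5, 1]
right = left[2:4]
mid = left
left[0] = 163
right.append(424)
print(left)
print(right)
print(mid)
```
[163, 5, 4, 7, 5, 1]
[4, 7, 424]
[163, 5, 4, 7, 5, 1]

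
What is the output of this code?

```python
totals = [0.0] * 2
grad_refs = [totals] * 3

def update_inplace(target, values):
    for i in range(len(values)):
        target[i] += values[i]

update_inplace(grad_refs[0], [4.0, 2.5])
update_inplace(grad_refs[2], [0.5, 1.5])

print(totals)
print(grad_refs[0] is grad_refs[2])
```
[4.5, 4.0]
True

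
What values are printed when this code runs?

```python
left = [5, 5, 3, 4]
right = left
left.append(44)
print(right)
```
[5, 5, 3, 4, 44]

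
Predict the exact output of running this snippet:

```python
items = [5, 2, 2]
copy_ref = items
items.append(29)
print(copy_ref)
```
[5, 2, 2, 29]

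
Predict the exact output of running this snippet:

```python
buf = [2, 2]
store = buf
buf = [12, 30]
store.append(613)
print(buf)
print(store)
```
[12, 30]
[2, 2, 613]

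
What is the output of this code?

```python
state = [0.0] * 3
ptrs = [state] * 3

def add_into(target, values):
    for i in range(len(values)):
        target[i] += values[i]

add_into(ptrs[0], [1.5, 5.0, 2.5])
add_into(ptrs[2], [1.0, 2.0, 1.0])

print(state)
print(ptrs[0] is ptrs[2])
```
[2.5, 7.0, 3.5]
True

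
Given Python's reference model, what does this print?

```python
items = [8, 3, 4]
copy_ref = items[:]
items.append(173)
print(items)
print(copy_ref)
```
[8, 3, 4, 173]
[8, 3, 4]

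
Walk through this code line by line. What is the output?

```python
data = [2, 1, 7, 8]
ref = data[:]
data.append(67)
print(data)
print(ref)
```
[2, 1, 7, 8, 67]
[2, 1, 7, 8]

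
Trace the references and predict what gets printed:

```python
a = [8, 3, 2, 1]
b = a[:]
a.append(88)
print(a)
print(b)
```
[8, 3, 2, 1, 88]
[8, 3, 2, 1]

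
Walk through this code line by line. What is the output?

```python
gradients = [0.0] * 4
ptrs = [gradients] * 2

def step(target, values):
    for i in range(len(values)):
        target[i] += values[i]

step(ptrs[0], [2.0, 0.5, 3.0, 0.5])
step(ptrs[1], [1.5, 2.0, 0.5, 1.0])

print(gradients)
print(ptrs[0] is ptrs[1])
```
[3.5, 2.5, 3.5, 1.5]
True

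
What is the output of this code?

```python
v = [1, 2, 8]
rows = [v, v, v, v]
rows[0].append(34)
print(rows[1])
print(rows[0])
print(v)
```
[1, 2, 8, 34]
[1, 2, 8, 34]
[1, 2, 8, 34]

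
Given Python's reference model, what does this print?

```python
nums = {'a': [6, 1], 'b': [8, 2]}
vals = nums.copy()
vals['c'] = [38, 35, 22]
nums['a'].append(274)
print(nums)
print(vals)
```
{'a': [6, 1, 274], 'b': [8, 2]}
{'a': [6, 1, 274], 'b': [8, 2], 'c': [38, 35, 22]}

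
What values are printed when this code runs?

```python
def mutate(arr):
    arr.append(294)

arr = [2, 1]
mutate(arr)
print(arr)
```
[2, 1, 294]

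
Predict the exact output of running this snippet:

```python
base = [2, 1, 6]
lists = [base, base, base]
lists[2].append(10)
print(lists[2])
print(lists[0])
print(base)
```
[2, 1, 6, 10]
[2, 1, 6, 10]
[2, 1, 6, 10]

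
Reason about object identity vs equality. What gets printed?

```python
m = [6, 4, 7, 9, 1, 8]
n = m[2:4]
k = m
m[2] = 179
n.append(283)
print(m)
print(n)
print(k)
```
[6, 4, 179, 9, 1, 8]
[7, 9, 283]
[6, 4, 179, 9, 1, 8]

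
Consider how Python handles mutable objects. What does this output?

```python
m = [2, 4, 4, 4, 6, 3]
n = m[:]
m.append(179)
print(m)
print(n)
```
[2, 4, 4, 4, 6, 3, 179]
[2, 4, 4, 4, 6, 3]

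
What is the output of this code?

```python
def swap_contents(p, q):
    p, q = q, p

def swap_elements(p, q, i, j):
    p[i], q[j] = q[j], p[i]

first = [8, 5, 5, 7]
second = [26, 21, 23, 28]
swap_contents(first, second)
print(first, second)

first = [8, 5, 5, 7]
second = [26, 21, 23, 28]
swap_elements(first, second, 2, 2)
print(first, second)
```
[8, 5, 5, 7] [26, 21, 23, 28]
[8, 5, 23, 7] [26, 21, 5, 28]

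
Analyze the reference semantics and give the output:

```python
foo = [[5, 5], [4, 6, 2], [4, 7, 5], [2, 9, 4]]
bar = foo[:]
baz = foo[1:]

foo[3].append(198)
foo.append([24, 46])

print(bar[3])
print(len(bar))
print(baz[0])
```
[2, 9, 4, 198]
4
[4, 6, 2]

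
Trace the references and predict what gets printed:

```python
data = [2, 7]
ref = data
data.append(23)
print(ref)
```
[2, 7, 23]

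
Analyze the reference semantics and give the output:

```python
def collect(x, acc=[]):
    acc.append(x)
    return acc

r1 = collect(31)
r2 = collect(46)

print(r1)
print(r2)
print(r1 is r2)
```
[31, 46]
[31, 46]
True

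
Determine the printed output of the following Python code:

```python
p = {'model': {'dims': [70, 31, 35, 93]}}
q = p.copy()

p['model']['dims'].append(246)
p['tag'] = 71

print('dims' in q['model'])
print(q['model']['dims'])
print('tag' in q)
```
True
[70, 31, 35, 93, 246]
False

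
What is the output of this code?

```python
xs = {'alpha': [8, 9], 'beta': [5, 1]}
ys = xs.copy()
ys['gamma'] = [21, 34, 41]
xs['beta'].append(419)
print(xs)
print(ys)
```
{'alpha': [8, 9], 'beta': [5, 1, 419]}
{'alpha': [8, 9], 'beta': [5, 1, 419], 'gamma': [21, 34, 41]}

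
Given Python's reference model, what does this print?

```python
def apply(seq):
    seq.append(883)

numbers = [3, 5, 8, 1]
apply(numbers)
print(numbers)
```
[3, 5, 8, 1, 883]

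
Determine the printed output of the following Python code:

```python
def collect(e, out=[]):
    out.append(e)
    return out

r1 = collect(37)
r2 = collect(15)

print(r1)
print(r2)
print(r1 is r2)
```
[37, 15]
[37, 15]
True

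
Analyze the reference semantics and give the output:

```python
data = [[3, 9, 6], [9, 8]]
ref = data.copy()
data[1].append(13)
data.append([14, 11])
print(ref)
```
[[3, 9, 6], [9, 8, 13]]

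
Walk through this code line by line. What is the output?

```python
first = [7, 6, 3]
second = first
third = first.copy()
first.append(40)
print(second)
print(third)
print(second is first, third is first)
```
[7, 6, 3, 40]
[7, 6, 3]
True False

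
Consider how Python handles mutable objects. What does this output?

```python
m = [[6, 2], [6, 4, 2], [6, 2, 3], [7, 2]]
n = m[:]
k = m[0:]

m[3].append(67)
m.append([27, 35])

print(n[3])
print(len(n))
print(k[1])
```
[7, 2, 67]
4
[6, 4, 2]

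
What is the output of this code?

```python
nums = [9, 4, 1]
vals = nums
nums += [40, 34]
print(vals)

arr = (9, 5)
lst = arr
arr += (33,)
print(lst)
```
[9, 4, 1, 40, 34]
(9, 5)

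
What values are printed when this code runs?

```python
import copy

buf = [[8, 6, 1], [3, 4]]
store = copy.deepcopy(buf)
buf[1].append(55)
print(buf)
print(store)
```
[[8, 6, 1], [3, 4, 55]]
[[8, 6, 1], [3, 4]]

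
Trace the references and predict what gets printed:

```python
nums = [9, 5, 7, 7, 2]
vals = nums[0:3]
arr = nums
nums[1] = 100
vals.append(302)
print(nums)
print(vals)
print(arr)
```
[9, 100, 7, 7, 2]
[9, 5, 7, 302]
[9, 100, 7, 7, 2]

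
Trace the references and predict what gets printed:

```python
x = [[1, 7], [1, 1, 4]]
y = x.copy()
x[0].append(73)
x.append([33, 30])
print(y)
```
[[1, 7, 73], [1, 1, 4]]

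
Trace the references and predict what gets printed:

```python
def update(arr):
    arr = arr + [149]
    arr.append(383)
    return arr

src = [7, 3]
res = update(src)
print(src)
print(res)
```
[7, 3]
[7, 3, 149, 383]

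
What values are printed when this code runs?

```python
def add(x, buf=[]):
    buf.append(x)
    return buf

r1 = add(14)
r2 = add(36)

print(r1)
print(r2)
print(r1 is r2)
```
[14, 36]
[14, 36]
True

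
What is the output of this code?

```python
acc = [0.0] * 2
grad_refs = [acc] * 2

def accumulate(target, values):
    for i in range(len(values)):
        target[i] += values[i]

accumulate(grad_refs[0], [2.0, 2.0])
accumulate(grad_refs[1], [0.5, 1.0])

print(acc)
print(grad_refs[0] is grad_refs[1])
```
[2.5, 3.0]
True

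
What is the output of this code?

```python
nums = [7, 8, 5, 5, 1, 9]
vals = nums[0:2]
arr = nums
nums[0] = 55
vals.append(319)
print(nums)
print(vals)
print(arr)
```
[55, 8, 5, 5, 1, 9]
[7, 8, 319]
[55, 8, 5, 5, 1, 9]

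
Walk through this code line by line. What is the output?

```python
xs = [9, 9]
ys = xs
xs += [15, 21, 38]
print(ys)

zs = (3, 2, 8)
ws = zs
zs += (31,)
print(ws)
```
[9, 9, 15, 21, 38]
(3, 2, 8)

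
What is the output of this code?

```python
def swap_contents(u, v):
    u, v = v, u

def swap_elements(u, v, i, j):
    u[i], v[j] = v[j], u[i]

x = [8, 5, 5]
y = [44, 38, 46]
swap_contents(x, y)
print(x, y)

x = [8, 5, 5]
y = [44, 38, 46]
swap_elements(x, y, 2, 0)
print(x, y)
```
[8, 5, 5] [44, 38, 46]
[8, 5, 44] [5, 38, 46]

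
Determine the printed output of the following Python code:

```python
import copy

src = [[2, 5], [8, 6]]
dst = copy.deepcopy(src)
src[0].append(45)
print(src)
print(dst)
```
[[2, 5, 45], [8, 6]]
[[2, 5], [8, 6]]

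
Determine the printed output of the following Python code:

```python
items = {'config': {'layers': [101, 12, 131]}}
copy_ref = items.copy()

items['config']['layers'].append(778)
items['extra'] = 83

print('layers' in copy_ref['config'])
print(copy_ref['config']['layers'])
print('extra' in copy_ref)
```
True
[101, 12, 131, 778]
False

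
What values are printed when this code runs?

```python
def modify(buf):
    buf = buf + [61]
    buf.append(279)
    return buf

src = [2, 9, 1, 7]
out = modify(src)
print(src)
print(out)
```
[2, 9, 1, 7]
[2, 9, 1, 7, 61, 279]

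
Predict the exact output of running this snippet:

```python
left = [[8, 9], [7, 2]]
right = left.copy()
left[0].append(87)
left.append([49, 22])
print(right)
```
[[8, 9, 87], [7, 2]]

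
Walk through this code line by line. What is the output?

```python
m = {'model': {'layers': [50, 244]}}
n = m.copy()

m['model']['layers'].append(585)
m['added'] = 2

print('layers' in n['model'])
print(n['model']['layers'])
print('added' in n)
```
True
[50, 244, 585]
False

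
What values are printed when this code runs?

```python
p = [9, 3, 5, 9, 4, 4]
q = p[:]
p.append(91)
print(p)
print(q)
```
[9, 3, 5, 9, 4, 4, 91]
[9, 3, 5, 9, 4, 4]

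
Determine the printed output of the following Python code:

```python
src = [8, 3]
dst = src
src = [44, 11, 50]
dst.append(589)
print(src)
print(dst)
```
[44, 11, 50]
[8, 3, 589]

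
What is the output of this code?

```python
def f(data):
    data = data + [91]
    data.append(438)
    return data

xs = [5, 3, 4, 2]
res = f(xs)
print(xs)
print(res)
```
[5, 3, 4, 2]
[5, 3, 4, 2, 91, 438]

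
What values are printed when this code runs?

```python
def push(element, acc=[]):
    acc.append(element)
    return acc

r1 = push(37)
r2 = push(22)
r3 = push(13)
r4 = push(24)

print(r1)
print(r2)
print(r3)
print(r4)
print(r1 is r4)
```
[37, 22, 13, 24]
[37, 22, 13, 24]
[37, 22, 13, 24]
[37, 22, 13, 24]
True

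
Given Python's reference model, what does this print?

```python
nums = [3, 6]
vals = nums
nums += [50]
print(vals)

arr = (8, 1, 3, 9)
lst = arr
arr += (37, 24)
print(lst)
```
[3, 6, 50]
(8, 1, 3, 9)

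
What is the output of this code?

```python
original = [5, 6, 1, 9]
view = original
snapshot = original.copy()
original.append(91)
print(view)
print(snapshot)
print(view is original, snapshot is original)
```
[5, 6, 1, 9, 91]
[5, 6, 1, 9]
True False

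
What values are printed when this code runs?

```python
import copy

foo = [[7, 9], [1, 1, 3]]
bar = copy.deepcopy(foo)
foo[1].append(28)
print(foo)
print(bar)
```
[[7, 9], [1, 1, 3, 28]]
[[7, 9], [1, 1, 3]]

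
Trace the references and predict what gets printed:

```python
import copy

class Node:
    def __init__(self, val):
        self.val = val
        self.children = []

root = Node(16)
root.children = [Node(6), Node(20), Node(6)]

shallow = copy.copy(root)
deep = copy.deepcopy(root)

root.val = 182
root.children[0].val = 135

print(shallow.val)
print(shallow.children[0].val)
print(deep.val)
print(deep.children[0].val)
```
16
135
16
6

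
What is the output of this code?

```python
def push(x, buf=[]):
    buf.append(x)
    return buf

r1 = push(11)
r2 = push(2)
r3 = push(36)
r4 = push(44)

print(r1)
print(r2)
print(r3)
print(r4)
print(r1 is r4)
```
[11, 2, 36, 44]
[11, 2, 36, 44]
[11, 2, 36, 44]
[11, 2, 36, 44]
True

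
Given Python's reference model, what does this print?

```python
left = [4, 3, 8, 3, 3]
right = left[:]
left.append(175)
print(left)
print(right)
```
[4, 3, 8, 3, 3, 175]
[4, 3, 8, 3, 3]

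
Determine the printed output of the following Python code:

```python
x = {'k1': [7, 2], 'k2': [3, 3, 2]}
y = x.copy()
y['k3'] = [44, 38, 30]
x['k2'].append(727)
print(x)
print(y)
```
{'k1': [7, 2], 'k2': [3, 3, 2, 727]}
{'k1': [7, 2], 'k2': [3, 3, 2, 727], 'k3': [44, 38, 30]}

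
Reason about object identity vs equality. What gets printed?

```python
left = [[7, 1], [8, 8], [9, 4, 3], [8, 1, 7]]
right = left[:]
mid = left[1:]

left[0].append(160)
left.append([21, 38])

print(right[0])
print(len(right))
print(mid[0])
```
[7, 1, 160]
4
[8, 8]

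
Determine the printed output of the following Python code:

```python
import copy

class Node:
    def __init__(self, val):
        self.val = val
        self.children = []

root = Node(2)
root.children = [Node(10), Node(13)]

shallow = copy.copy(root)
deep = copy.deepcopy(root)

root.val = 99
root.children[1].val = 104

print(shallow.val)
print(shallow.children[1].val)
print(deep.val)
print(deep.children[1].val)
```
2
104
2
13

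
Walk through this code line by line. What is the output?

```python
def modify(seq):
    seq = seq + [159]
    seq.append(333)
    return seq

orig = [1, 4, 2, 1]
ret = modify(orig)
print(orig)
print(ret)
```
[1, 4, 2, 1]
[1, 4, 2, 1, 159, 333]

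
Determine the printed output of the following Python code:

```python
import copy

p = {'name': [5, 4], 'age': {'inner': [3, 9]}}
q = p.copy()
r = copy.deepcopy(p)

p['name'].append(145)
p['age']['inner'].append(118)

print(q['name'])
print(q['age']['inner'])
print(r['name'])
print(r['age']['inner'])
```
[5, 4, 145]
[3, 9, 118]
[5, 4]
[3, 9]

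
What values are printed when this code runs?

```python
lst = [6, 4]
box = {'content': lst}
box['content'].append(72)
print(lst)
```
[6, 4, 72]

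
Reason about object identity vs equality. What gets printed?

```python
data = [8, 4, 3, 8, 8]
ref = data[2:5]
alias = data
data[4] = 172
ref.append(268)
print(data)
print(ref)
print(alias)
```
[8, 4, 3, 8, 172]
[3, 8, 8, 268]
[8, 4, 3, 8, 172]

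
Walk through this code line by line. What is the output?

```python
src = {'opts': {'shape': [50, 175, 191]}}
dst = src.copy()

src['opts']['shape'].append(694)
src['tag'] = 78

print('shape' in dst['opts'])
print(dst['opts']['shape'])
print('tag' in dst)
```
True
[50, 175, 191, 694]
False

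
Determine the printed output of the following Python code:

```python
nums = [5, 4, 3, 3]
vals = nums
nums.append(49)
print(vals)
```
[5, 4, 3, 3, 49]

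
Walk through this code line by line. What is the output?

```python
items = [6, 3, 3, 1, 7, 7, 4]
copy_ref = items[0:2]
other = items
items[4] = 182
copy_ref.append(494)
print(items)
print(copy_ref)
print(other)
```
[6, 3, 3, 1, 182, 7, 4]
[6, 3, 494]
[6, 3, 3, 1, 182, 7, 4]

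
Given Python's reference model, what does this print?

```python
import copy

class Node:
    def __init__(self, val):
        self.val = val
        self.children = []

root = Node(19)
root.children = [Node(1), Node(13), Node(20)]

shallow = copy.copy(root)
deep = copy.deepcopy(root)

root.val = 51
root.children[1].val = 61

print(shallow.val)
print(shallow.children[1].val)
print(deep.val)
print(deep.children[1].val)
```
19
61
19
13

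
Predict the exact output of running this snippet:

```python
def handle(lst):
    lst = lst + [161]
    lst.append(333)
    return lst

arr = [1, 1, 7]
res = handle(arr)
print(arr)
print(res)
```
[1, 1, 7]
[1, 1, 7, 161, 333]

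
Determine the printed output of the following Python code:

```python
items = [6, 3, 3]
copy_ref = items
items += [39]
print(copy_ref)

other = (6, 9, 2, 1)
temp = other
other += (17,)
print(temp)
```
[6, 3, 3, 39]
(6, 9, 2, 1)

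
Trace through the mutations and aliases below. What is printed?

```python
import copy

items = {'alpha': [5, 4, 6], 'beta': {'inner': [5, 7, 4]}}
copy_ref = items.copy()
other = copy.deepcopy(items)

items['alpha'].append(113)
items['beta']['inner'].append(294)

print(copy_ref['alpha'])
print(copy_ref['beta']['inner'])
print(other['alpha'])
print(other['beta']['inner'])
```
[5, 4, 6, 113]
[5, 7, 4, 294]
[5, 4, 6]
[5, 7, 4]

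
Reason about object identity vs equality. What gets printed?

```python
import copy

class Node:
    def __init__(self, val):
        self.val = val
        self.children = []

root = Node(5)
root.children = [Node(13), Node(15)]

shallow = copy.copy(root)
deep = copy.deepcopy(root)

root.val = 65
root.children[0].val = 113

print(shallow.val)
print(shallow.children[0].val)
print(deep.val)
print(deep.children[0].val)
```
5
113
5
13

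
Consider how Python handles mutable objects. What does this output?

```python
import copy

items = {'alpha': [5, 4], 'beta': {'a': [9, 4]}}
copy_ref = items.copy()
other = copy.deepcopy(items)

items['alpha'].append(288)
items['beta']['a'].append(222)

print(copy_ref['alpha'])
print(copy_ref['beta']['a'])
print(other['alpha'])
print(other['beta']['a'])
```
[5, 4, 288]
[9, 4, 222]
[5, 4]
[9, 4]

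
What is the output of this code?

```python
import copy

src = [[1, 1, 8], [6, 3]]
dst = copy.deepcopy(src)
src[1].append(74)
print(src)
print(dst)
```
[[1, 1, 8], [6, 3, 74]]
[[1, 1, 8], [6, 3]]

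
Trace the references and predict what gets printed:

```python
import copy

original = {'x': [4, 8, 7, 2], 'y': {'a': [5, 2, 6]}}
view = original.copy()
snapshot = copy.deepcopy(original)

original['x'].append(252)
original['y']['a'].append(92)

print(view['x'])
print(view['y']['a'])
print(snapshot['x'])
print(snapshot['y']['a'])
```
[4, 8, 7, 2, 252]
[5, 2, 6, 92]
[4, 8, 7, 2]
[5, 2, 6]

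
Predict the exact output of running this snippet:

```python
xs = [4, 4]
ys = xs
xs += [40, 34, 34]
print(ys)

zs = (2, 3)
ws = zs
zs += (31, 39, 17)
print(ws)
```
[4, 4, 40, 34, 34]
(2, 3)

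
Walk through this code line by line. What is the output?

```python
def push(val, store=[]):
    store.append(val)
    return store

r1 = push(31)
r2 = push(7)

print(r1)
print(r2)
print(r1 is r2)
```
[31, 7]
[31, 7]
True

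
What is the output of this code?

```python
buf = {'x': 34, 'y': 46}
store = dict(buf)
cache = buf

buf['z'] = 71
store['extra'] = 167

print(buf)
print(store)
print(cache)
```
{'x': 34, 'y': 46, 'z': 71}
{'x': 34, 'y': 46, 'extra': 167}
{'x': 34, 'y': 46, 'z': 71}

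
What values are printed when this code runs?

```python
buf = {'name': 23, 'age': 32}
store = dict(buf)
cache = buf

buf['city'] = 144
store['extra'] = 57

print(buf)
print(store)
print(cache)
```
{'name': 23, 'age': 32, 'city': 144}
{'name': 23, 'age': 32, 'extra': 57}
{'name': 23, 'age': 32, 'city': 144}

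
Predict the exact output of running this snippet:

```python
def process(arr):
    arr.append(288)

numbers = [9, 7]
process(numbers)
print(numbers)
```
[9, 7, 288]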